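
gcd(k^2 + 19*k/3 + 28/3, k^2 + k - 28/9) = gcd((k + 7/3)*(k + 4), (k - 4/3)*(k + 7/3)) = k + 7/3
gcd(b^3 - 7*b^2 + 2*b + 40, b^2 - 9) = 1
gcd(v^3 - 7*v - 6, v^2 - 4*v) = 1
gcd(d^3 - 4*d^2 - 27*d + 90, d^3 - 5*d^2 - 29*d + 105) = d^2 + 2*d - 15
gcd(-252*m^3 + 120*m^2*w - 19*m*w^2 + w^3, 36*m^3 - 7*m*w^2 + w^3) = -6*m + w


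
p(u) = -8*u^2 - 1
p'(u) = -16*u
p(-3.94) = -125.19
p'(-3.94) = 63.04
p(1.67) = -23.31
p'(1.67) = -26.72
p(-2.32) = -44.06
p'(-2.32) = 37.12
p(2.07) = -35.28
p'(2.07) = -33.12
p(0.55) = -3.42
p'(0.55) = -8.80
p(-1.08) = -10.33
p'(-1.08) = 17.28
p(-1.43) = -17.36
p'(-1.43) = 22.88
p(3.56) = -102.39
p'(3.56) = -56.96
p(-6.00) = -289.00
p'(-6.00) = 96.00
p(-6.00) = -289.00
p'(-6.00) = 96.00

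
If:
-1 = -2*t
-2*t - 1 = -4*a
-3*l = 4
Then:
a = 1/2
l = -4/3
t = 1/2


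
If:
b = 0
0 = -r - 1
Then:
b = 0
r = -1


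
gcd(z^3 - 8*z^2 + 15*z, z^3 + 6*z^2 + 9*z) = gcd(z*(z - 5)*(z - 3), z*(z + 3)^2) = z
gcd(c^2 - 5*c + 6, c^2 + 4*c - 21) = c - 3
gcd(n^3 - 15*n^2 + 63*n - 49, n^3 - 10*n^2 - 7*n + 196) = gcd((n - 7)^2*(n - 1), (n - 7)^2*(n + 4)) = n^2 - 14*n + 49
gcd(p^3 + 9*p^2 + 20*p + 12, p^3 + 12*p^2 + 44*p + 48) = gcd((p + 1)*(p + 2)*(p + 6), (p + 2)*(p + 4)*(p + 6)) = p^2 + 8*p + 12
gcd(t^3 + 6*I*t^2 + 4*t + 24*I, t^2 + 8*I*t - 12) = t^2 + 8*I*t - 12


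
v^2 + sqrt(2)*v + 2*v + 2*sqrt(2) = (v + 2)*(v + sqrt(2))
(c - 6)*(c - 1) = c^2 - 7*c + 6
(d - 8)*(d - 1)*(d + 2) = d^3 - 7*d^2 - 10*d + 16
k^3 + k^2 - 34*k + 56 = (k - 4)*(k - 2)*(k + 7)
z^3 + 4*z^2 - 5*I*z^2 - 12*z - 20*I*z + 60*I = (z - 2)*(z + 6)*(z - 5*I)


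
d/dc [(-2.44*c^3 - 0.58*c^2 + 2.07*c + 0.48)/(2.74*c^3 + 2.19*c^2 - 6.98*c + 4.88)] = (-3.7544*c^4 + 22.7188*c^3 - 40.1521*c^2 - 7.7632*c + 13.452)/(7.5076*c^6 + 12.0012*c^5 - 33.4543*c^4 - 3.83*c^3 + 70.0948*c^2 - 68.1248*c + 23.8144)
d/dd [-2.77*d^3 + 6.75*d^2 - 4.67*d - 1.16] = -8.31*d^2 + 13.5*d - 4.67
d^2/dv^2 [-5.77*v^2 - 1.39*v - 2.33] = -11.5400000000000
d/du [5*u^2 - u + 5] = 10*u - 1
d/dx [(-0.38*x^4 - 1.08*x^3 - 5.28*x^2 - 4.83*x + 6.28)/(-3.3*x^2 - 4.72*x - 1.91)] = (2.508*x^5 + 8.9448*x^4 + 13.0984*x^3 + 15.171*x^2 + 61.6176*x + 38.8669)/(10.89*x^4 + 31.152*x^3 + 34.8844*x^2 + 18.0304*x + 3.6481)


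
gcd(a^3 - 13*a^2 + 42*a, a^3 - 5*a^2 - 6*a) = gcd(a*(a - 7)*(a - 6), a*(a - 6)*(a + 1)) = a^2 - 6*a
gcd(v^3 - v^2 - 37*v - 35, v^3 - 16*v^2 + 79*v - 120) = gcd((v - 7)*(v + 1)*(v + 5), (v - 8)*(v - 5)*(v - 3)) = 1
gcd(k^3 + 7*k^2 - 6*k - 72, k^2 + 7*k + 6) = k + 6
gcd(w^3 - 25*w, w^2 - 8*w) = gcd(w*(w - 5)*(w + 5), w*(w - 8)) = w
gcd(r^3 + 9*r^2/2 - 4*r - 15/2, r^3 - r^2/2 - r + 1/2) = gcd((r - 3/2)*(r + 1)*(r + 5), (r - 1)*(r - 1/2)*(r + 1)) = r + 1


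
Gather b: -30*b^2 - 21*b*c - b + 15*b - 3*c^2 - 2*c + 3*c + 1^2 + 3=-30*b^2 + b*(14 - 21*c) - 3*c^2 + c + 4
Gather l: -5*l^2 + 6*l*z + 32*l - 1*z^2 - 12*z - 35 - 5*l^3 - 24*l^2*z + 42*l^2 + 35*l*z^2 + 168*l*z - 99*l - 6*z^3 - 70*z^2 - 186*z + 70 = -5*l^3 + l^2*(37 - 24*z) + l*(35*z^2 + 174*z - 67) - 6*z^3 - 71*z^2 - 198*z + 35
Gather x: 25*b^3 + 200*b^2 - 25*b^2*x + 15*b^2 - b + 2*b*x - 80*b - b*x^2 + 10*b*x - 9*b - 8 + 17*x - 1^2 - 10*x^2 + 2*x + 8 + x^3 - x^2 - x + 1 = 25*b^3 + 215*b^2 - 90*b + x^3 + x^2*(-b - 11) + x*(-25*b^2 + 12*b + 18)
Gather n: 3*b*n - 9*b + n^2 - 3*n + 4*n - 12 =-9*b + n^2 + n*(3*b + 1) - 12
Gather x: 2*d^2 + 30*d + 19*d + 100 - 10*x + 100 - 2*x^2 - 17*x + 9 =2*d^2 + 49*d - 2*x^2 - 27*x + 209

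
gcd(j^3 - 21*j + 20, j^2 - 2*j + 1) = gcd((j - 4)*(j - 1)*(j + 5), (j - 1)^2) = j - 1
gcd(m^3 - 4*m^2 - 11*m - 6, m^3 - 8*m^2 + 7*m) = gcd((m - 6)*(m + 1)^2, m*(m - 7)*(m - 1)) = 1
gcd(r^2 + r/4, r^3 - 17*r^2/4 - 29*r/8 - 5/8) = r + 1/4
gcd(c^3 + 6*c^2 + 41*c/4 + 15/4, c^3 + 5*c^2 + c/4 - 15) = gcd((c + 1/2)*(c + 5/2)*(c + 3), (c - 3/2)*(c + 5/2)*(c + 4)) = c + 5/2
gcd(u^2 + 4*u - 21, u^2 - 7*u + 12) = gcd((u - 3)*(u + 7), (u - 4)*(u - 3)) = u - 3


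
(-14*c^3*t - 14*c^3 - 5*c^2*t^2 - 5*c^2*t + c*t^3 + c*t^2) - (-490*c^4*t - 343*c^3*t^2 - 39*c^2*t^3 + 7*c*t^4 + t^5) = 490*c^4*t + 343*c^3*t^2 - 14*c^3*t - 14*c^3 + 39*c^2*t^3 - 5*c^2*t^2 - 5*c^2*t - 7*c*t^4 + c*t^3 + c*t^2 - t^5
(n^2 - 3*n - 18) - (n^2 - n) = -2*n - 18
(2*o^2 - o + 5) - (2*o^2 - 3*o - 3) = 2*o + 8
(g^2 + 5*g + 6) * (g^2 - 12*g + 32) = g^4 - 7*g^3 - 22*g^2 + 88*g + 192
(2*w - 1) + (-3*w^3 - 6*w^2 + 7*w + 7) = -3*w^3 - 6*w^2 + 9*w + 6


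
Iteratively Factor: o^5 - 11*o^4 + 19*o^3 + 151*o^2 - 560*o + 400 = (o - 1)*(o^4 - 10*o^3 + 9*o^2 + 160*o - 400) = (o - 1)*(o + 4)*(o^3 - 14*o^2 + 65*o - 100) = (o - 4)*(o - 1)*(o + 4)*(o^2 - 10*o + 25) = (o - 5)*(o - 4)*(o - 1)*(o + 4)*(o - 5)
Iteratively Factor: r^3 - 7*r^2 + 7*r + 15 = (r - 3)*(r^2 - 4*r - 5) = (r - 3)*(r + 1)*(r - 5)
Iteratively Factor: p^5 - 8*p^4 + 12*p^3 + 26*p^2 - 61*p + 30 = (p - 1)*(p^4 - 7*p^3 + 5*p^2 + 31*p - 30) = (p - 1)*(p + 2)*(p^3 - 9*p^2 + 23*p - 15) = (p - 5)*(p - 1)*(p + 2)*(p^2 - 4*p + 3) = (p - 5)*(p - 1)^2*(p + 2)*(p - 3)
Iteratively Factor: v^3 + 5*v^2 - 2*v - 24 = (v + 3)*(v^2 + 2*v - 8) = (v + 3)*(v + 4)*(v - 2)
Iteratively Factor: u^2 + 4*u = (u + 4)*(u)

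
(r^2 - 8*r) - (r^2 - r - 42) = 42 - 7*r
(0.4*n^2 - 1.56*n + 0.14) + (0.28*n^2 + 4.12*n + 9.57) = 0.68*n^2 + 2.56*n + 9.71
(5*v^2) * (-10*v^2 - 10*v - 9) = -50*v^4 - 50*v^3 - 45*v^2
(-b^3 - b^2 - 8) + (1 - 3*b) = -b^3 - b^2 - 3*b - 7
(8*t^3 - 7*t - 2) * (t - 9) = 8*t^4 - 72*t^3 - 7*t^2 + 61*t + 18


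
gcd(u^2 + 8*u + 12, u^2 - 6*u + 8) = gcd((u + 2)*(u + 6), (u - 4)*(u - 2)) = 1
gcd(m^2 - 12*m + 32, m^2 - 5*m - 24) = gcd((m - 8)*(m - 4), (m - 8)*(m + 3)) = m - 8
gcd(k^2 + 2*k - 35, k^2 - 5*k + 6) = 1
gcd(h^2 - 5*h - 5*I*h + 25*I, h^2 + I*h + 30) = h - 5*I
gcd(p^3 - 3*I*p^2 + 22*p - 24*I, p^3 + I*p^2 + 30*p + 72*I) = p^2 - 2*I*p + 24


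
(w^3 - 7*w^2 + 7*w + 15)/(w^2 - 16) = (w^3 - 7*w^2 + 7*w + 15)/(w^2 - 16)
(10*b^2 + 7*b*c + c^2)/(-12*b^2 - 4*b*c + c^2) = (-5*b - c)/(6*b - c)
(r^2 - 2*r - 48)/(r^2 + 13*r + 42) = (r - 8)/(r + 7)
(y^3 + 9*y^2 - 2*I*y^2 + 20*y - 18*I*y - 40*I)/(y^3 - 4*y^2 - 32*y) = (y^2 + y*(5 - 2*I) - 10*I)/(y*(y - 8))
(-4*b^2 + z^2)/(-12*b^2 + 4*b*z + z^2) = (2*b + z)/(6*b + z)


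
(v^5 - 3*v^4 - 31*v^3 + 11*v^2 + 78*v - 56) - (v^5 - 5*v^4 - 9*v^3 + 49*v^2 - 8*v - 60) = 2*v^4 - 22*v^3 - 38*v^2 + 86*v + 4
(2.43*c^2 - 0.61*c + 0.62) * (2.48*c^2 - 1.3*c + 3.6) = 6.0264*c^4 - 4.6718*c^3 + 11.0786*c^2 - 3.002*c + 2.232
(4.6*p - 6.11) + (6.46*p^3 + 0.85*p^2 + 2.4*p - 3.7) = 6.46*p^3 + 0.85*p^2 + 7.0*p - 9.81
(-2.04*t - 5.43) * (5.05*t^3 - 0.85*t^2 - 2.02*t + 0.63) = -10.302*t^4 - 25.6875*t^3 + 8.7363*t^2 + 9.6834*t - 3.4209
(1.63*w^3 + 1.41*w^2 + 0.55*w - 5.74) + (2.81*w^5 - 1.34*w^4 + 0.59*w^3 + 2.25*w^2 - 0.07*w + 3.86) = 2.81*w^5 - 1.34*w^4 + 2.22*w^3 + 3.66*w^2 + 0.48*w - 1.88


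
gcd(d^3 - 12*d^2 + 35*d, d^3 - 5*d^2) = d^2 - 5*d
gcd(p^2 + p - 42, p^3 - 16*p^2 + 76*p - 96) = p - 6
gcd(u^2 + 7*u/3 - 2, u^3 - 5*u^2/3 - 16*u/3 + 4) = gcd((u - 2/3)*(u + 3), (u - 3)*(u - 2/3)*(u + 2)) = u - 2/3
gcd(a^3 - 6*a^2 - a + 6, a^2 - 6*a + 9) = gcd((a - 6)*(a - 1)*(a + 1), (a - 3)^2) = 1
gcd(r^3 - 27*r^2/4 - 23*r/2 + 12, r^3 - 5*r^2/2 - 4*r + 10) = r + 2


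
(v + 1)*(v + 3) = v^2 + 4*v + 3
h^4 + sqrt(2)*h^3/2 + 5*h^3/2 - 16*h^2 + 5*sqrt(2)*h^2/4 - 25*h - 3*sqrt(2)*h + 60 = (h - 3/2)*(h + 4)*(h - 2*sqrt(2))*(h + 5*sqrt(2)/2)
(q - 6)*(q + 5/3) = q^2 - 13*q/3 - 10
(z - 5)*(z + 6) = z^2 + z - 30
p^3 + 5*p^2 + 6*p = p*(p + 2)*(p + 3)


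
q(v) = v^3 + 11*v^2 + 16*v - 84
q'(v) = 3*v^2 + 22*v + 16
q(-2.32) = -74.40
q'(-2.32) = -18.89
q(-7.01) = -0.09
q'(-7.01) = 9.20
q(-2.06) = -79.02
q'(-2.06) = -16.59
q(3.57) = 158.81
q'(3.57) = 132.77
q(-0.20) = -86.77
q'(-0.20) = 11.72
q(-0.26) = -87.43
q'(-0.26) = 10.48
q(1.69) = -20.72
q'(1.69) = 61.75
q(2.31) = 23.98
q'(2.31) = 82.83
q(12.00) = 3420.00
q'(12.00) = 712.00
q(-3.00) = -60.00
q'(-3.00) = -23.00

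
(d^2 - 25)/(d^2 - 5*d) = (d + 5)/d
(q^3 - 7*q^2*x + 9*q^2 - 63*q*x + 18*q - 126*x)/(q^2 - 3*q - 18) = (q^2 - 7*q*x + 6*q - 42*x)/(q - 6)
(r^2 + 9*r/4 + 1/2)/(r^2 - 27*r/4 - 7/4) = (r + 2)/(r - 7)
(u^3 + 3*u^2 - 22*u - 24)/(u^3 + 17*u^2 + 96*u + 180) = (u^2 - 3*u - 4)/(u^2 + 11*u + 30)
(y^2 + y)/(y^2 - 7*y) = (y + 1)/(y - 7)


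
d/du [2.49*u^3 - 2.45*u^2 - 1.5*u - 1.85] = 7.47*u^2 - 4.9*u - 1.5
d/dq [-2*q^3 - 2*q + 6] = -6*q^2 - 2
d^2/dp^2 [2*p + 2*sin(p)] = -2*sin(p)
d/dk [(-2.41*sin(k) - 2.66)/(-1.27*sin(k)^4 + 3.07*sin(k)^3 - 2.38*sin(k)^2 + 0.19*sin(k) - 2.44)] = (-9.1821*sin(k)^4 + 1.2846*sin(k)^3 + 18.7628*sin(k)^2 - 12.6616*sin(k) + 6.3858)*cos(k)/(1.6129*sin(k)^8 - 7.7978*sin(k)^7 + 15.4701*sin(k)^6 - 15.0958*sin(k)^5 + 13.0286*sin(k)^4 - 15.886*sin(k)^3 + 11.6505*sin(k)^2 - 0.9272*sin(k) + 5.9536)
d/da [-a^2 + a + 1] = 1 - 2*a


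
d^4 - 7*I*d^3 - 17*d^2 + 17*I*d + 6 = (d - 3*I)*(d - 2*I)*(d - I)^2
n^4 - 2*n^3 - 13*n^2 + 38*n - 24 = (n - 3)*(n - 2)*(n - 1)*(n + 4)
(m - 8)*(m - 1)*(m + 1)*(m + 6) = m^4 - 2*m^3 - 49*m^2 + 2*m + 48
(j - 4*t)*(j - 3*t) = j^2 - 7*j*t + 12*t^2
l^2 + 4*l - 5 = (l - 1)*(l + 5)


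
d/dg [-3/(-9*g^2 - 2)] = -54*g/(9*g^2 + 2)^2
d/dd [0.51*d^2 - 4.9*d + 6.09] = 1.02*d - 4.9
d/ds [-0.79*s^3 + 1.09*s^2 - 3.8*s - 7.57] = -2.37*s^2 + 2.18*s - 3.8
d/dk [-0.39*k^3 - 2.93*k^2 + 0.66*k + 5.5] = -1.17*k^2 - 5.86*k + 0.66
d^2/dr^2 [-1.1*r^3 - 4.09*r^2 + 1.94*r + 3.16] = -6.6*r - 8.18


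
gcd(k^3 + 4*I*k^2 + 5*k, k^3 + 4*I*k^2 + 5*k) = k^3 + 4*I*k^2 + 5*k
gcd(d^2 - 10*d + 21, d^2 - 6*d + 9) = d - 3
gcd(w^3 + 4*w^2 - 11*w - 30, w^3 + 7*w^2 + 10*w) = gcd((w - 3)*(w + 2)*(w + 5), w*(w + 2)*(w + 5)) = w^2 + 7*w + 10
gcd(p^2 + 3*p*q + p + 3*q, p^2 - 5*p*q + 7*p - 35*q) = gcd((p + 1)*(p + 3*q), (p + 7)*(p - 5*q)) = 1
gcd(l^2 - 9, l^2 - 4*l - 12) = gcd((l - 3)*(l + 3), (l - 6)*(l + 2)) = 1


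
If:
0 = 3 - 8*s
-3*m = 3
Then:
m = -1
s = 3/8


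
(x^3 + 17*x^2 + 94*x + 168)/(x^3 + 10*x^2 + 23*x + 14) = (x^2 + 10*x + 24)/(x^2 + 3*x + 2)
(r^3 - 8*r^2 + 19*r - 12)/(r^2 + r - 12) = (r^2 - 5*r + 4)/(r + 4)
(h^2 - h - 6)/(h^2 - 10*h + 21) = (h + 2)/(h - 7)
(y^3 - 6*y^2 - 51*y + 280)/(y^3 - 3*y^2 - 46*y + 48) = (y^2 + 2*y - 35)/(y^2 + 5*y - 6)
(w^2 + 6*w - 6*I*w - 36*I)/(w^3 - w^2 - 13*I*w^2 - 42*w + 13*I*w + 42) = (w + 6)/(w^2 - w*(1 + 7*I) + 7*I)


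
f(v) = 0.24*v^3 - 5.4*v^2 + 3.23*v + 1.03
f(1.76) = -8.70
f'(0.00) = 3.23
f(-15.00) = -2072.42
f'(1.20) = -8.69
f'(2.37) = -18.32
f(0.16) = 1.41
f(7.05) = -160.50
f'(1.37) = -10.21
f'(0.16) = 1.52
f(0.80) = 0.28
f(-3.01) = -64.16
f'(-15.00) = 327.23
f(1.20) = -2.46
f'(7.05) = -37.12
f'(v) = 0.72*v^2 - 10.8*v + 3.23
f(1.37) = -4.06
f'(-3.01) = 42.26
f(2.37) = -18.45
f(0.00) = 1.03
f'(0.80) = -4.95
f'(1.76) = -13.55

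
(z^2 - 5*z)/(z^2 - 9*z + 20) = z/(z - 4)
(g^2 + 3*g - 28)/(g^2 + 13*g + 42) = (g - 4)/(g + 6)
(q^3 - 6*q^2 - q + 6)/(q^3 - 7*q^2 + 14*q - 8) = (q^2 - 5*q - 6)/(q^2 - 6*q + 8)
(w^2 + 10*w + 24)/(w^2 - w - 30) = (w^2 + 10*w + 24)/(w^2 - w - 30)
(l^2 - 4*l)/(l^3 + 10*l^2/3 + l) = 3*(l - 4)/(3*l^2 + 10*l + 3)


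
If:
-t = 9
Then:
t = -9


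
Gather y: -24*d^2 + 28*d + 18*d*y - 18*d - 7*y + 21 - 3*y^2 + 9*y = -24*d^2 + 10*d - 3*y^2 + y*(18*d + 2) + 21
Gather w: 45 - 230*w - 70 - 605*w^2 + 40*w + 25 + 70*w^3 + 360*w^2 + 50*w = 70*w^3 - 245*w^2 - 140*w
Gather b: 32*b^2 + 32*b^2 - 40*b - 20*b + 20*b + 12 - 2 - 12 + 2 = 64*b^2 - 40*b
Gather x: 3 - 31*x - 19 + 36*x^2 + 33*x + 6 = 36*x^2 + 2*x - 10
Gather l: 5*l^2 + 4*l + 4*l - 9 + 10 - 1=5*l^2 + 8*l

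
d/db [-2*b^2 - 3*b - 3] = -4*b - 3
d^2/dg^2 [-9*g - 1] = 0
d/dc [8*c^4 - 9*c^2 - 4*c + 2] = 32*c^3 - 18*c - 4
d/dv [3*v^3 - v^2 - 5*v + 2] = 9*v^2 - 2*v - 5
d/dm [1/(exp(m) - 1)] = -1/(4*sinh(m/2)^2)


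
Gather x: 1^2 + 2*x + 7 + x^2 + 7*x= x^2 + 9*x + 8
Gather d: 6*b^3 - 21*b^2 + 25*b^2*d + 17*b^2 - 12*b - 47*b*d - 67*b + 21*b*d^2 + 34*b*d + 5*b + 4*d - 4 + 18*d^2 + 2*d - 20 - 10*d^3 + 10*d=6*b^3 - 4*b^2 - 74*b - 10*d^3 + d^2*(21*b + 18) + d*(25*b^2 - 13*b + 16) - 24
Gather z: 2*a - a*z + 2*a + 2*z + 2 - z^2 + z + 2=4*a - z^2 + z*(3 - a) + 4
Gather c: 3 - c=3 - c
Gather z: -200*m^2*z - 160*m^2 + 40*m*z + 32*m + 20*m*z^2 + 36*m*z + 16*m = -160*m^2 + 20*m*z^2 + 48*m + z*(-200*m^2 + 76*m)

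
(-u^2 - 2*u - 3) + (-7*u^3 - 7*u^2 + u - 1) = -7*u^3 - 8*u^2 - u - 4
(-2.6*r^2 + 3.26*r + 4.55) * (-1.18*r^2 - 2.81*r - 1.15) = 3.068*r^4 + 3.4592*r^3 - 11.5396*r^2 - 16.5345*r - 5.2325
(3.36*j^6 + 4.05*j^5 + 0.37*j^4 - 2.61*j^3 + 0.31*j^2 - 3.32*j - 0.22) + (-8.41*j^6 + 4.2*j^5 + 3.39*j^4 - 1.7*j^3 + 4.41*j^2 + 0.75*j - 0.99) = -5.05*j^6 + 8.25*j^5 + 3.76*j^4 - 4.31*j^3 + 4.72*j^2 - 2.57*j - 1.21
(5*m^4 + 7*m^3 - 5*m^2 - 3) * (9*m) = 45*m^5 + 63*m^4 - 45*m^3 - 27*m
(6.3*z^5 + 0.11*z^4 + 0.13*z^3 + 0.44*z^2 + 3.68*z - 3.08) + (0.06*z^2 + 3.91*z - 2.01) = 6.3*z^5 + 0.11*z^4 + 0.13*z^3 + 0.5*z^2 + 7.59*z - 5.09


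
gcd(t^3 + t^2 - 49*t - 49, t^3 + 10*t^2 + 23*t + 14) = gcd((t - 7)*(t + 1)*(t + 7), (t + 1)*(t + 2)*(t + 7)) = t^2 + 8*t + 7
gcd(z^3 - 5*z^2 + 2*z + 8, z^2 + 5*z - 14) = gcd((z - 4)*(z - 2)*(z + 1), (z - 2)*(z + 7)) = z - 2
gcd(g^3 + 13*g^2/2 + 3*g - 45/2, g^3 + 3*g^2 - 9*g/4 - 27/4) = g^2 + 3*g/2 - 9/2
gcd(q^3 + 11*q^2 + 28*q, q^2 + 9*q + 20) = q + 4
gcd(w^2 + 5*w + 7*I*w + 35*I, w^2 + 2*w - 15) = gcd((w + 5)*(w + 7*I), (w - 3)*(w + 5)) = w + 5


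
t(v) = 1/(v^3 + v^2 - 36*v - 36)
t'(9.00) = 0.00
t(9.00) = 0.00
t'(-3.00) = 0.01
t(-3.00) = 0.02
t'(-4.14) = -0.00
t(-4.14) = 0.02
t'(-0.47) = 0.10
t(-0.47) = -0.05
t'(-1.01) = 285.71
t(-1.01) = 2.86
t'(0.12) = 0.02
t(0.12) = -0.02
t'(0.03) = 0.03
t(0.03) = -0.03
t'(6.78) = -0.02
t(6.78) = 0.01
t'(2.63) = 0.00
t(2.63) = -0.01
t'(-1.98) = 0.03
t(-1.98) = 0.03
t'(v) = (-3*v^2 - 2*v + 36)/(v^3 + v^2 - 36*v - 36)^2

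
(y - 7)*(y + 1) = y^2 - 6*y - 7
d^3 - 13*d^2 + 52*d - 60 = (d - 6)*(d - 5)*(d - 2)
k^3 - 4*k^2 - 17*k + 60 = (k - 5)*(k - 3)*(k + 4)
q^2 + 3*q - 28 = (q - 4)*(q + 7)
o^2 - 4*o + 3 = (o - 3)*(o - 1)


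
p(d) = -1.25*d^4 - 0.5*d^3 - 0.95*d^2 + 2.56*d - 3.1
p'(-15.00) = 16568.56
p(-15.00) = -61849.00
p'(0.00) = 2.56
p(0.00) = -3.10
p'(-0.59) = 4.19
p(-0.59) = -4.99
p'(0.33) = 1.59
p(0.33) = -2.39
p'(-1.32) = 13.95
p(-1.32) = -10.78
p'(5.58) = -923.45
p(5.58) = -1317.11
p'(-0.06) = 2.67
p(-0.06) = -3.26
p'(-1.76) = 28.52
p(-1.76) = -19.82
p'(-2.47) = 73.45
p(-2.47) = -54.21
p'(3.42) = -221.49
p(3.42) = -196.46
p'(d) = -5.0*d^3 - 1.5*d^2 - 1.9*d + 2.56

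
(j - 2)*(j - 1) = j^2 - 3*j + 2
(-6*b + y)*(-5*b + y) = 30*b^2 - 11*b*y + y^2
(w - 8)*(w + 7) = w^2 - w - 56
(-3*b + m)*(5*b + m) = -15*b^2 + 2*b*m + m^2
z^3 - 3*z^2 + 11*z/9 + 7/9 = (z - 7/3)*(z - 1)*(z + 1/3)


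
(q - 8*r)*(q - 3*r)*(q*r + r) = q^3*r - 11*q^2*r^2 + q^2*r + 24*q*r^3 - 11*q*r^2 + 24*r^3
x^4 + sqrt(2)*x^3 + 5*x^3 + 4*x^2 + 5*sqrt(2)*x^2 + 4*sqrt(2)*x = x*(x + 1)*(x + 4)*(x + sqrt(2))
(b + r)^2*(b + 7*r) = b^3 + 9*b^2*r + 15*b*r^2 + 7*r^3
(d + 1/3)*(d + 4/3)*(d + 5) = d^3 + 20*d^2/3 + 79*d/9 + 20/9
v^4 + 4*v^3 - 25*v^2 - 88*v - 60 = (v - 5)*(v + 1)*(v + 2)*(v + 6)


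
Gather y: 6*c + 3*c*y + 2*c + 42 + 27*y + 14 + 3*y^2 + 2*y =8*c + 3*y^2 + y*(3*c + 29) + 56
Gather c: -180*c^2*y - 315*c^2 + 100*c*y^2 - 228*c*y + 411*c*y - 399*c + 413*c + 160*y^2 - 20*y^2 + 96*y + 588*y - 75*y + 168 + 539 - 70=c^2*(-180*y - 315) + c*(100*y^2 + 183*y + 14) + 140*y^2 + 609*y + 637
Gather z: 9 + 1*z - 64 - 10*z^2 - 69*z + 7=-10*z^2 - 68*z - 48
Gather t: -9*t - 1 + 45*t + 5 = 36*t + 4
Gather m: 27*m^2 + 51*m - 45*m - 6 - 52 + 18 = 27*m^2 + 6*m - 40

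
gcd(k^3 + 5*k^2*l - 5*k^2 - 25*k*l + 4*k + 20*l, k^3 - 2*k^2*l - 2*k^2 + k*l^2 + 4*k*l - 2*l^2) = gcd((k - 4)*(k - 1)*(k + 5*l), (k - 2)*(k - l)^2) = 1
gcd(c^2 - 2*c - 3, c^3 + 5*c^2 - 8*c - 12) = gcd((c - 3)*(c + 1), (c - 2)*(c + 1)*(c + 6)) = c + 1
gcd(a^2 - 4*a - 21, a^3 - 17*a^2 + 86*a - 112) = a - 7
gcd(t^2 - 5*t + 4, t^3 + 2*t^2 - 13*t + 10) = t - 1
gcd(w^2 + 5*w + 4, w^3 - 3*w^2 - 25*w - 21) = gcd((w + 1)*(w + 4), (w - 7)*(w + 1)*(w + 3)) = w + 1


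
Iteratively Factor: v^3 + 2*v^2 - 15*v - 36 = (v - 4)*(v^2 + 6*v + 9) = (v - 4)*(v + 3)*(v + 3)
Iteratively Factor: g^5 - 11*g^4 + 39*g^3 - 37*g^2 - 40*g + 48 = (g - 4)*(g^4 - 7*g^3 + 11*g^2 + 7*g - 12) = (g - 4)*(g + 1)*(g^3 - 8*g^2 + 19*g - 12) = (g - 4)*(g - 3)*(g + 1)*(g^2 - 5*g + 4) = (g - 4)*(g - 3)*(g - 1)*(g + 1)*(g - 4)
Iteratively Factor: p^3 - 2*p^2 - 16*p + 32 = (p - 4)*(p^2 + 2*p - 8) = (p - 4)*(p + 4)*(p - 2)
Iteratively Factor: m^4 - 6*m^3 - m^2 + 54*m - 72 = (m - 2)*(m^3 - 4*m^2 - 9*m + 36) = (m - 3)*(m - 2)*(m^2 - m - 12) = (m - 4)*(m - 3)*(m - 2)*(m + 3)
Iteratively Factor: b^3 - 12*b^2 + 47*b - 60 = (b - 3)*(b^2 - 9*b + 20) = (b - 4)*(b - 3)*(b - 5)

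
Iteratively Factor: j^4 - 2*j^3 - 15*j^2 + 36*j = (j - 3)*(j^3 + j^2 - 12*j) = (j - 3)^2*(j^2 + 4*j) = j*(j - 3)^2*(j + 4)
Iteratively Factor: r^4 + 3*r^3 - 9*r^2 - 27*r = (r + 3)*(r^3 - 9*r) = r*(r + 3)*(r^2 - 9) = r*(r + 3)^2*(r - 3)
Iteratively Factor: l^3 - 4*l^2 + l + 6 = (l - 3)*(l^2 - l - 2) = (l - 3)*(l - 2)*(l + 1)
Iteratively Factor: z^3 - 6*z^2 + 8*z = (z - 2)*(z^2 - 4*z) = z*(z - 2)*(z - 4)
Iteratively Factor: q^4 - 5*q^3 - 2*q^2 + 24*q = (q)*(q^3 - 5*q^2 - 2*q + 24) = q*(q + 2)*(q^2 - 7*q + 12) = q*(q - 4)*(q + 2)*(q - 3)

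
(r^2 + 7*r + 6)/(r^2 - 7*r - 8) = (r + 6)/(r - 8)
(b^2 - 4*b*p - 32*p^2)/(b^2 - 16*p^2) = (-b + 8*p)/(-b + 4*p)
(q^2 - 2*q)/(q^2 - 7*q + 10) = q/(q - 5)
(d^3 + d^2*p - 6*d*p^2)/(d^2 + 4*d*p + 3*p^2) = d*(d - 2*p)/(d + p)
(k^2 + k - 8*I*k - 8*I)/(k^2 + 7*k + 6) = (k - 8*I)/(k + 6)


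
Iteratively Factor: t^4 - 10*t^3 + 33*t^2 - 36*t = (t - 4)*(t^3 - 6*t^2 + 9*t) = t*(t - 4)*(t^2 - 6*t + 9) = t*(t - 4)*(t - 3)*(t - 3)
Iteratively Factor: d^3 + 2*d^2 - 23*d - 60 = (d + 3)*(d^2 - d - 20) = (d + 3)*(d + 4)*(d - 5)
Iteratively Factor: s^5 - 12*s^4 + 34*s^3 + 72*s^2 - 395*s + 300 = (s - 1)*(s^4 - 11*s^3 + 23*s^2 + 95*s - 300) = (s - 5)*(s - 1)*(s^3 - 6*s^2 - 7*s + 60) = (s - 5)*(s - 4)*(s - 1)*(s^2 - 2*s - 15) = (s - 5)^2*(s - 4)*(s - 1)*(s + 3)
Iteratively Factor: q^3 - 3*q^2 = (q)*(q^2 - 3*q) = q^2*(q - 3)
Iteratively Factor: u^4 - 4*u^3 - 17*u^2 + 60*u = (u - 5)*(u^3 + u^2 - 12*u) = u*(u - 5)*(u^2 + u - 12) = u*(u - 5)*(u - 3)*(u + 4)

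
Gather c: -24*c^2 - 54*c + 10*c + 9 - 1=-24*c^2 - 44*c + 8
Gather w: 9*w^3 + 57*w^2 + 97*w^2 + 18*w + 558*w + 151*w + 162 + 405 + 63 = 9*w^3 + 154*w^2 + 727*w + 630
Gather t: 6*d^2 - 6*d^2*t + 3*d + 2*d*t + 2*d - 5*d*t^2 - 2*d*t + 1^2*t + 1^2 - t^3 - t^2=6*d^2 + 5*d - t^3 + t^2*(-5*d - 1) + t*(1 - 6*d^2) + 1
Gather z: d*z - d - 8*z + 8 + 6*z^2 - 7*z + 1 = -d + 6*z^2 + z*(d - 15) + 9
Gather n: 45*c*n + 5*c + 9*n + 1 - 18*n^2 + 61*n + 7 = 5*c - 18*n^2 + n*(45*c + 70) + 8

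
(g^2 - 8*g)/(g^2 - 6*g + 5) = g*(g - 8)/(g^2 - 6*g + 5)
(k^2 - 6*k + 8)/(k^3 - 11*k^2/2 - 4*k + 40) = 2*(k - 2)/(2*k^2 - 3*k - 20)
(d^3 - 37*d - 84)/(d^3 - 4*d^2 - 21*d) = (d + 4)/d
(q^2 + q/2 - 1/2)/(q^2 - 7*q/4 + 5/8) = 4*(q + 1)/(4*q - 5)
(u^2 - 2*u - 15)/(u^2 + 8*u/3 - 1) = 3*(u - 5)/(3*u - 1)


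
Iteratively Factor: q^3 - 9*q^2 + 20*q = (q - 5)*(q^2 - 4*q) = q*(q - 5)*(q - 4)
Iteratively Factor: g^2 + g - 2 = (g - 1)*(g + 2)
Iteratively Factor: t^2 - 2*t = (t)*(t - 2)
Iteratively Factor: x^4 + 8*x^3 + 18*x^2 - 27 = (x + 3)*(x^3 + 5*x^2 + 3*x - 9) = (x + 3)^2*(x^2 + 2*x - 3) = (x + 3)^3*(x - 1)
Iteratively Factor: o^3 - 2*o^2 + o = (o)*(o^2 - 2*o + 1) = o*(o - 1)*(o - 1)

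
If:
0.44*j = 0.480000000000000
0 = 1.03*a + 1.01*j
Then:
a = -1.07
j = 1.09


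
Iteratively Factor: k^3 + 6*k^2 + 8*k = (k)*(k^2 + 6*k + 8) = k*(k + 2)*(k + 4)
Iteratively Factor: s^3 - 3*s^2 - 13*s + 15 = (s - 1)*(s^2 - 2*s - 15) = (s - 1)*(s + 3)*(s - 5)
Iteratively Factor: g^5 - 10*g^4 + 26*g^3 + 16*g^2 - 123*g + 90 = (g + 2)*(g^4 - 12*g^3 + 50*g^2 - 84*g + 45) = (g - 3)*(g + 2)*(g^3 - 9*g^2 + 23*g - 15) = (g - 3)^2*(g + 2)*(g^2 - 6*g + 5) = (g - 3)^2*(g - 1)*(g + 2)*(g - 5)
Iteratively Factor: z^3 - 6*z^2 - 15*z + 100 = (z + 4)*(z^2 - 10*z + 25) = (z - 5)*(z + 4)*(z - 5)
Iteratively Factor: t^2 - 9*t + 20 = (t - 5)*(t - 4)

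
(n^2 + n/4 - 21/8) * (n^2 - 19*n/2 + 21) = n^4 - 37*n^3/4 + 16*n^2 + 483*n/16 - 441/8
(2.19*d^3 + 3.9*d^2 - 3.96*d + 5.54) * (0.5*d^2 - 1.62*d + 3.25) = 1.095*d^5 - 1.5978*d^4 - 1.1805*d^3 + 21.8602*d^2 - 21.8448*d + 18.005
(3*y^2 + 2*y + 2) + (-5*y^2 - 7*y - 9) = -2*y^2 - 5*y - 7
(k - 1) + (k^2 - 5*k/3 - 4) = k^2 - 2*k/3 - 5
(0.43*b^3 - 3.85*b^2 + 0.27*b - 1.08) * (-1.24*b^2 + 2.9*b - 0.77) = -0.5332*b^5 + 6.021*b^4 - 11.8309*b^3 + 5.0867*b^2 - 3.3399*b + 0.8316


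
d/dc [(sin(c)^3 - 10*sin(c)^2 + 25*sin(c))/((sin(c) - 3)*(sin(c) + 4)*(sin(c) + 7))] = 6*(3*sin(c)^4 - 10*sin(c)^3 - 67*sin(c)^2 + 280*sin(c) - 350)*cos(c)/((sin(c) - 3)^2*(sin(c) + 4)^2*(sin(c) + 7)^2)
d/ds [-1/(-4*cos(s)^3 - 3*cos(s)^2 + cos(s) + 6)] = (12*cos(s)^2 + 6*cos(s) - 1)*sin(s)/(4*cos(s)^3 + 3*cos(s)^2 - cos(s) - 6)^2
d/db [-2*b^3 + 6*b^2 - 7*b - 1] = -6*b^2 + 12*b - 7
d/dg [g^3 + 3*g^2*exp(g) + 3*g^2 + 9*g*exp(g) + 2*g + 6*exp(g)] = 3*g^2*exp(g) + 3*g^2 + 15*g*exp(g) + 6*g + 15*exp(g) + 2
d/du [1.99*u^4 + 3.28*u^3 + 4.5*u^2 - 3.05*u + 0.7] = 7.96*u^3 + 9.84*u^2 + 9.0*u - 3.05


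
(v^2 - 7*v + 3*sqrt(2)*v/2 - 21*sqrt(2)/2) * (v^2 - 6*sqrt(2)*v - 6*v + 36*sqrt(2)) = v^4 - 13*v^3 - 9*sqrt(2)*v^3/2 + 24*v^2 + 117*sqrt(2)*v^2/2 - 189*sqrt(2)*v + 234*v - 756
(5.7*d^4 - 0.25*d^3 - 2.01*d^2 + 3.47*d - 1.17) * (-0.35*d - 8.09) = -1.995*d^5 - 46.0255*d^4 + 2.726*d^3 + 15.0464*d^2 - 27.6628*d + 9.4653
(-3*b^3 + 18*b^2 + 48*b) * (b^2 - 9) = -3*b^5 + 18*b^4 + 75*b^3 - 162*b^2 - 432*b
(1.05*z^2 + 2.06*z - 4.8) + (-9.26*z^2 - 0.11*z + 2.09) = -8.21*z^2 + 1.95*z - 2.71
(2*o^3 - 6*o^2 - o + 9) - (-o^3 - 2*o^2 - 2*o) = 3*o^3 - 4*o^2 + o + 9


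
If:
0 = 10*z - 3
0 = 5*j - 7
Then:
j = 7/5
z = 3/10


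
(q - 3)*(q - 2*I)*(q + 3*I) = q^3 - 3*q^2 + I*q^2 + 6*q - 3*I*q - 18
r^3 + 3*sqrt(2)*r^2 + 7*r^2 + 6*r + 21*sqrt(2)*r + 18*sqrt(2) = (r + 1)*(r + 6)*(r + 3*sqrt(2))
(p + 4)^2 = p^2 + 8*p + 16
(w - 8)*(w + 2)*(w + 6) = w^3 - 52*w - 96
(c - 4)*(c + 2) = c^2 - 2*c - 8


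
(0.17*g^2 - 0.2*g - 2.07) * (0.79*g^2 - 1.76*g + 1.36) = 0.1343*g^4 - 0.4572*g^3 - 1.0521*g^2 + 3.3712*g - 2.8152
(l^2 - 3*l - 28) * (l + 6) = l^3 + 3*l^2 - 46*l - 168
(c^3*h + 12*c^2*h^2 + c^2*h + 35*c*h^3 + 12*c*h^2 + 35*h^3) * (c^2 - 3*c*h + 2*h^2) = c^5*h + 9*c^4*h^2 + c^4*h + c^3*h^3 + 9*c^3*h^2 - 81*c^2*h^4 + c^2*h^3 + 70*c*h^5 - 81*c*h^4 + 70*h^5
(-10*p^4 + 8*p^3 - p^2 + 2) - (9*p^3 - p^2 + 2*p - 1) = -10*p^4 - p^3 - 2*p + 3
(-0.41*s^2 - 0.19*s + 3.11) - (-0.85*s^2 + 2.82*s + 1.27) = 0.44*s^2 - 3.01*s + 1.84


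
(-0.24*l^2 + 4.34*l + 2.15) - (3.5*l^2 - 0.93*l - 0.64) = -3.74*l^2 + 5.27*l + 2.79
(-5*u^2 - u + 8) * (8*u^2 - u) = -40*u^4 - 3*u^3 + 65*u^2 - 8*u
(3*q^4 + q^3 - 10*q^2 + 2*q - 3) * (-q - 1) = -3*q^5 - 4*q^4 + 9*q^3 + 8*q^2 + q + 3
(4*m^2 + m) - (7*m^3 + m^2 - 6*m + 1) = -7*m^3 + 3*m^2 + 7*m - 1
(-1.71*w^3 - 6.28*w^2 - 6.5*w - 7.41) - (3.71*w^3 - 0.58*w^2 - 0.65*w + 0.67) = -5.42*w^3 - 5.7*w^2 - 5.85*w - 8.08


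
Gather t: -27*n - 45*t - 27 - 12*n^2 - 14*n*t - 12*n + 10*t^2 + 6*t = -12*n^2 - 39*n + 10*t^2 + t*(-14*n - 39) - 27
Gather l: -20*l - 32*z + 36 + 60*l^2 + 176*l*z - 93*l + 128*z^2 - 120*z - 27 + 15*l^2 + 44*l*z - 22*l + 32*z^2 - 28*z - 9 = 75*l^2 + l*(220*z - 135) + 160*z^2 - 180*z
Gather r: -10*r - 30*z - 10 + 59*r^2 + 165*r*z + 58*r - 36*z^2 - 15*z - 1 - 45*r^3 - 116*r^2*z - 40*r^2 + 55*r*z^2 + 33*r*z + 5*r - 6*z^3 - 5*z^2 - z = -45*r^3 + r^2*(19 - 116*z) + r*(55*z^2 + 198*z + 53) - 6*z^3 - 41*z^2 - 46*z - 11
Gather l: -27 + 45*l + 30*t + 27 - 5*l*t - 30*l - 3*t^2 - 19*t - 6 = l*(15 - 5*t) - 3*t^2 + 11*t - 6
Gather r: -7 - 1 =-8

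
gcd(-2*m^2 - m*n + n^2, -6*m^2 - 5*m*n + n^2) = m + n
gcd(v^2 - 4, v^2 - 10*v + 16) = v - 2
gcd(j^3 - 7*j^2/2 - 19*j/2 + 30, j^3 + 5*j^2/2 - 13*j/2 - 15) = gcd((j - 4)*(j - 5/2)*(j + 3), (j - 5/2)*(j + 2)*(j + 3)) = j^2 + j/2 - 15/2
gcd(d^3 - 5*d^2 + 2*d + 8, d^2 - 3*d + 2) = d - 2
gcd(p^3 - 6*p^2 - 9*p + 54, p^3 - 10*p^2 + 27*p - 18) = p^2 - 9*p + 18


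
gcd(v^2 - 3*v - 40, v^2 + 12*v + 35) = v + 5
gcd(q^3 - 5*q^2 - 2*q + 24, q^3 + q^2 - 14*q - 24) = q^2 - 2*q - 8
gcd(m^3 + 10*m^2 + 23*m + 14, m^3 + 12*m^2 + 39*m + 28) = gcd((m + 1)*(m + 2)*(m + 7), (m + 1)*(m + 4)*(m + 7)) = m^2 + 8*m + 7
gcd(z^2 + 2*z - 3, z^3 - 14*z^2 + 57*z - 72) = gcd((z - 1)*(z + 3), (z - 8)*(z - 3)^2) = 1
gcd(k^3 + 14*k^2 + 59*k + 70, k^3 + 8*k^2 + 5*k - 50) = k + 5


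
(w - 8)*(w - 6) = w^2 - 14*w + 48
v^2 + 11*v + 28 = (v + 4)*(v + 7)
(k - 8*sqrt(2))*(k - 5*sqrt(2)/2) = k^2 - 21*sqrt(2)*k/2 + 40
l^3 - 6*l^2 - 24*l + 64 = (l - 8)*(l - 2)*(l + 4)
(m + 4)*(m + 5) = m^2 + 9*m + 20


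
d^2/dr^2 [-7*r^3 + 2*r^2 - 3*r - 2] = 4 - 42*r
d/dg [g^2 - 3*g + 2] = 2*g - 3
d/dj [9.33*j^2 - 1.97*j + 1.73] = 18.66*j - 1.97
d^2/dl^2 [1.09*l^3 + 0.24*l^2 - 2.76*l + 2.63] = 6.54*l + 0.48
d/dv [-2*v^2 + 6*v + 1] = 6 - 4*v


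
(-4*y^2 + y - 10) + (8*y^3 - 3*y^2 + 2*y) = 8*y^3 - 7*y^2 + 3*y - 10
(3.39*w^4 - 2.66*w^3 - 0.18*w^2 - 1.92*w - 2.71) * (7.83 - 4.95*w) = -16.7805*w^5 + 39.7107*w^4 - 19.9368*w^3 + 8.0946*w^2 - 1.6191*w - 21.2193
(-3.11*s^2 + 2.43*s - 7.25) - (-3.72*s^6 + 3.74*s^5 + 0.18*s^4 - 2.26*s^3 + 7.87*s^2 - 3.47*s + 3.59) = 3.72*s^6 - 3.74*s^5 - 0.18*s^4 + 2.26*s^3 - 10.98*s^2 + 5.9*s - 10.84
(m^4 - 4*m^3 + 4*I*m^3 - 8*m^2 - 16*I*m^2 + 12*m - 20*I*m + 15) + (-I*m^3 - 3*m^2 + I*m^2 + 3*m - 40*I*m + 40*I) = m^4 - 4*m^3 + 3*I*m^3 - 11*m^2 - 15*I*m^2 + 15*m - 60*I*m + 15 + 40*I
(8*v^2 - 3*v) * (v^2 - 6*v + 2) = 8*v^4 - 51*v^3 + 34*v^2 - 6*v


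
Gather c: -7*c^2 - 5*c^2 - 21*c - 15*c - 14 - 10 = -12*c^2 - 36*c - 24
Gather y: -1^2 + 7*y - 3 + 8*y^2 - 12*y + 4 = 8*y^2 - 5*y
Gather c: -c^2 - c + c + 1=1 - c^2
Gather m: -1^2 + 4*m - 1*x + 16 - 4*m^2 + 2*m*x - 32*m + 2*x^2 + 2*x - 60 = -4*m^2 + m*(2*x - 28) + 2*x^2 + x - 45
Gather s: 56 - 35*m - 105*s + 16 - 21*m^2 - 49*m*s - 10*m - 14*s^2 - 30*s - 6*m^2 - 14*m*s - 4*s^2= -27*m^2 - 45*m - 18*s^2 + s*(-63*m - 135) + 72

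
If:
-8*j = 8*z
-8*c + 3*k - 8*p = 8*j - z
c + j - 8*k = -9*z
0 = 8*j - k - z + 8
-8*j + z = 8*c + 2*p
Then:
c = 256/329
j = -260/329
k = 292/329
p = 146/329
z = 260/329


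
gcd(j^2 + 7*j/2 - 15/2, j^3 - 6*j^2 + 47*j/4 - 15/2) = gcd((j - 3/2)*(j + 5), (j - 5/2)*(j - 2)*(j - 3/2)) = j - 3/2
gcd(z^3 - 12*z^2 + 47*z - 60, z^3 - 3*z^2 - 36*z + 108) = z - 3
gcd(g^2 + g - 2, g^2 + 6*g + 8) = g + 2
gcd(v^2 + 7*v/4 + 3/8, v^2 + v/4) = v + 1/4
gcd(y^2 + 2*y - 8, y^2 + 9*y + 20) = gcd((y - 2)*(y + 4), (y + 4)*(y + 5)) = y + 4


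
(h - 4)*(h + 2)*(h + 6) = h^3 + 4*h^2 - 20*h - 48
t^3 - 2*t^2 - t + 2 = (t - 2)*(t - 1)*(t + 1)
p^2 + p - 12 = (p - 3)*(p + 4)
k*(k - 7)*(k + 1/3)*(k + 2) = k^4 - 14*k^3/3 - 47*k^2/3 - 14*k/3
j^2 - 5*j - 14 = (j - 7)*(j + 2)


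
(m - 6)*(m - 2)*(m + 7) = m^3 - m^2 - 44*m + 84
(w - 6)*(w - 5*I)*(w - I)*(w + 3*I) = w^4 - 6*w^3 - 3*I*w^3 + 13*w^2 + 18*I*w^2 - 78*w - 15*I*w + 90*I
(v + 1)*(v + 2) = v^2 + 3*v + 2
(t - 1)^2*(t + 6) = t^3 + 4*t^2 - 11*t + 6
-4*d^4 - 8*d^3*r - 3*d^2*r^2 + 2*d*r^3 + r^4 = (-2*d + r)*(d + r)^2*(2*d + r)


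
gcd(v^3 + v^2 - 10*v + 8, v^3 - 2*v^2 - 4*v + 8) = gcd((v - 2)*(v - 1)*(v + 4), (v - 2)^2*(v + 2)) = v - 2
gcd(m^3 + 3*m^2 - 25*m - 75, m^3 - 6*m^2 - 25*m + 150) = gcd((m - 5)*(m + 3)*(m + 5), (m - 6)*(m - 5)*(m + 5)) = m^2 - 25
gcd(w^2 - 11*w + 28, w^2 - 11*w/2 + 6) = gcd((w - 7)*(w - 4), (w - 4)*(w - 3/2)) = w - 4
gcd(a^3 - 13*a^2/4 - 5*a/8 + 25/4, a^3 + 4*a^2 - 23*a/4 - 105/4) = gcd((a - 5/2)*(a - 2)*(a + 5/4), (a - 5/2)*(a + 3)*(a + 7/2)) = a - 5/2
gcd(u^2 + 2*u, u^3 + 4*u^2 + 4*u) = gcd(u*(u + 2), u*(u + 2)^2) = u^2 + 2*u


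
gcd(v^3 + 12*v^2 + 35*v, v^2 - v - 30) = v + 5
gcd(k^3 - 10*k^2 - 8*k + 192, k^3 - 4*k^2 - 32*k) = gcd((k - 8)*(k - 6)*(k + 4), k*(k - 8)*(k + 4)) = k^2 - 4*k - 32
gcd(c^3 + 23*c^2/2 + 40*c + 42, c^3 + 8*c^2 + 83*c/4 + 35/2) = c^2 + 11*c/2 + 7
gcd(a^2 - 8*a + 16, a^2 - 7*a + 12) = a - 4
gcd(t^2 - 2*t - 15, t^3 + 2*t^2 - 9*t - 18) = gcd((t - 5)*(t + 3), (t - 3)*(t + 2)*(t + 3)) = t + 3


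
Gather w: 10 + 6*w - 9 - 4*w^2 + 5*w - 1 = -4*w^2 + 11*w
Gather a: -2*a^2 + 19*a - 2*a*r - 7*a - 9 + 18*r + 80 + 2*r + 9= -2*a^2 + a*(12 - 2*r) + 20*r + 80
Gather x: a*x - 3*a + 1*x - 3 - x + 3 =a*x - 3*a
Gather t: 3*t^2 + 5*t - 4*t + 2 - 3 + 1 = 3*t^2 + t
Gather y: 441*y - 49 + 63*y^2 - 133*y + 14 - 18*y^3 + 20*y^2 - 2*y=-18*y^3 + 83*y^2 + 306*y - 35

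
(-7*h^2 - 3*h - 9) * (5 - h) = 7*h^3 - 32*h^2 - 6*h - 45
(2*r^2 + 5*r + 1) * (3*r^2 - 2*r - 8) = 6*r^4 + 11*r^3 - 23*r^2 - 42*r - 8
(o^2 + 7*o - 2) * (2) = 2*o^2 + 14*o - 4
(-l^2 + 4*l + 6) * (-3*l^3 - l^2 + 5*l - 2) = 3*l^5 - 11*l^4 - 27*l^3 + 16*l^2 + 22*l - 12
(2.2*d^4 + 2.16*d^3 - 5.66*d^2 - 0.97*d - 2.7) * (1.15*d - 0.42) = 2.53*d^5 + 1.56*d^4 - 7.4162*d^3 + 1.2617*d^2 - 2.6976*d + 1.134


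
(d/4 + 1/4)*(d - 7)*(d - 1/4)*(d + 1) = d^4/4 - 21*d^3/16 - 47*d^2/16 - 15*d/16 + 7/16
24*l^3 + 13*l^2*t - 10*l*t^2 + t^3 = (-8*l + t)*(-3*l + t)*(l + t)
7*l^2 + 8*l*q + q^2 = (l + q)*(7*l + q)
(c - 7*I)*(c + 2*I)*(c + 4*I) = c^3 - I*c^2 + 34*c + 56*I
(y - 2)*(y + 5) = y^2 + 3*y - 10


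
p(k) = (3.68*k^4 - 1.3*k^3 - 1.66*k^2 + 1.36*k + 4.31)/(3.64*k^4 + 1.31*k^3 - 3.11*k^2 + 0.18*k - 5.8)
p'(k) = (-14.56*k^3 - 3.93*k^2 + 6.22*k - 0.18)*(3.68*k^4 - 1.3*k^3 - 1.66*k^2 + 1.36*k + 4.31)/(3.64*k^4 + 1.31*k^3 - 3.11*k^2 + 0.18*k - 5.8)^2 + (14.72*k^3 - 3.9*k^2 - 3.32*k + 1.36)/(3.64*k^4 + 1.31*k^3 - 3.11*k^2 + 0.18*k - 5.8) = (9.5528*k^6 - 10.8048*k^5 - 6.6464*k^4 - 152.1608*k^3 + 9.6125*k^2 + 46.0642*k - 8.6638)/(13.2496*k^8 + 9.5368*k^7 - 20.9247*k^6 - 6.8378*k^5 - 32.0803*k^4 - 16.3156*k^3 + 36.1084*k^2 - 2.088*k + 33.64)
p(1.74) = 1.12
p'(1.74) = -1.04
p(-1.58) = 7.11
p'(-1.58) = 56.17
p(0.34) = -0.76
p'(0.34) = 0.06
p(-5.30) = 1.18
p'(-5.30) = 0.04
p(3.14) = 0.86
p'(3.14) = 0.01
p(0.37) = -0.76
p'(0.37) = 0.05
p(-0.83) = -0.64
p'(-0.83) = 1.01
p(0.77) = -0.90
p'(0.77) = -1.27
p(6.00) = 0.91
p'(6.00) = 0.01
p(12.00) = 0.96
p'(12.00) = 0.00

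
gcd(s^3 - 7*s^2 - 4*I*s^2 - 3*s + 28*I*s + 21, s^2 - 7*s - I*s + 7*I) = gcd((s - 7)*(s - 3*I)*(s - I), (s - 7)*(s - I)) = s^2 + s*(-7 - I) + 7*I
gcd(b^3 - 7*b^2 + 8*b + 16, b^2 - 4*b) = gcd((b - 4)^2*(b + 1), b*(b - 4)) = b - 4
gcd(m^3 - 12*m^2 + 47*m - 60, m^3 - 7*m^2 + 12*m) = m^2 - 7*m + 12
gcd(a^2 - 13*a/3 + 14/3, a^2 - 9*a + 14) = a - 2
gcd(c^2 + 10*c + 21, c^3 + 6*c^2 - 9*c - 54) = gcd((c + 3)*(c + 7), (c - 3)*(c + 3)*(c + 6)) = c + 3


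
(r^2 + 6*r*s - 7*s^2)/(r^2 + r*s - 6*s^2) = (r^2 + 6*r*s - 7*s^2)/(r^2 + r*s - 6*s^2)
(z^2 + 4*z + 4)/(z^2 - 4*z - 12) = (z + 2)/(z - 6)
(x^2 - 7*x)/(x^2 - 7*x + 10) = x*(x - 7)/(x^2 - 7*x + 10)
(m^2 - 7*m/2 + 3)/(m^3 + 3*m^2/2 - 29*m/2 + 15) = 1/(m + 5)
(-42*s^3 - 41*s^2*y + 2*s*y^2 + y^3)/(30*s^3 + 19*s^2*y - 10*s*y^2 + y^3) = (7*s + y)/(-5*s + y)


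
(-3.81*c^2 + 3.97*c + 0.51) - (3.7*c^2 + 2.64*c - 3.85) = -7.51*c^2 + 1.33*c + 4.36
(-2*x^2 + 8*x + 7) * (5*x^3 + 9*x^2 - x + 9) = -10*x^5 + 22*x^4 + 109*x^3 + 37*x^2 + 65*x + 63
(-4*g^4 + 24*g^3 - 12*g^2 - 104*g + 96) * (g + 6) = -4*g^5 + 132*g^3 - 176*g^2 - 528*g + 576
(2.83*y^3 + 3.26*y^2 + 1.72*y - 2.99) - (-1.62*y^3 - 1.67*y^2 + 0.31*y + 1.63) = 4.45*y^3 + 4.93*y^2 + 1.41*y - 4.62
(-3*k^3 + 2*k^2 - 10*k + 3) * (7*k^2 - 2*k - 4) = -21*k^5 + 20*k^4 - 62*k^3 + 33*k^2 + 34*k - 12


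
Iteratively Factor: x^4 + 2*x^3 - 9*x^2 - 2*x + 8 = (x - 2)*(x^3 + 4*x^2 - x - 4) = (x - 2)*(x + 4)*(x^2 - 1) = (x - 2)*(x - 1)*(x + 4)*(x + 1)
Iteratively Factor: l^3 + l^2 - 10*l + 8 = (l - 1)*(l^2 + 2*l - 8) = (l - 2)*(l - 1)*(l + 4)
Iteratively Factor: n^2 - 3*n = (n)*(n - 3)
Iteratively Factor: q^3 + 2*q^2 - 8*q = (q - 2)*(q^2 + 4*q) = q*(q - 2)*(q + 4)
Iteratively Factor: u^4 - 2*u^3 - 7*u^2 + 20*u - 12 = (u - 1)*(u^3 - u^2 - 8*u + 12) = (u - 2)*(u - 1)*(u^2 + u - 6) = (u - 2)*(u - 1)*(u + 3)*(u - 2)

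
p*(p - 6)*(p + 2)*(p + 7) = p^4 + 3*p^3 - 40*p^2 - 84*p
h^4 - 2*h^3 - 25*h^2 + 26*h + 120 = (h - 5)*(h - 3)*(h + 2)*(h + 4)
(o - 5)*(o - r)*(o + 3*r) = o^3 + 2*o^2*r - 5*o^2 - 3*o*r^2 - 10*o*r + 15*r^2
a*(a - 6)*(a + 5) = a^3 - a^2 - 30*a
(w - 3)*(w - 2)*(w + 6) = w^3 + w^2 - 24*w + 36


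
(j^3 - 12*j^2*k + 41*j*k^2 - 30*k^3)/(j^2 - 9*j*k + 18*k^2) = (j^2 - 6*j*k + 5*k^2)/(j - 3*k)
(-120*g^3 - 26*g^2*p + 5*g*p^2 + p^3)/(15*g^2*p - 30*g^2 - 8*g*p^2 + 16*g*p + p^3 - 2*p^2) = (24*g^2 + 10*g*p + p^2)/(-3*g*p + 6*g + p^2 - 2*p)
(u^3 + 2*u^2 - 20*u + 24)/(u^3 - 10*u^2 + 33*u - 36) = (u^3 + 2*u^2 - 20*u + 24)/(u^3 - 10*u^2 + 33*u - 36)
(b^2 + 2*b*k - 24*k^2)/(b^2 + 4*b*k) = (b^2 + 2*b*k - 24*k^2)/(b*(b + 4*k))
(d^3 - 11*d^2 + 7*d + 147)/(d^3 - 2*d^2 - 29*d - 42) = (d - 7)/(d + 2)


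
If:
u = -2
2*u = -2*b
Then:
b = 2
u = -2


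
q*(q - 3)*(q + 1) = q^3 - 2*q^2 - 3*q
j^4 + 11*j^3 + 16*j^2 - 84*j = j*(j - 2)*(j + 6)*(j + 7)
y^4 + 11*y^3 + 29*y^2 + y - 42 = (y - 1)*(y + 2)*(y + 3)*(y + 7)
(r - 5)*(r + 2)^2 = r^3 - r^2 - 16*r - 20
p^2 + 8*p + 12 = (p + 2)*(p + 6)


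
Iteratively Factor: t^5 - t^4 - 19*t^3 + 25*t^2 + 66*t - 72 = (t + 2)*(t^4 - 3*t^3 - 13*t^2 + 51*t - 36) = (t - 3)*(t + 2)*(t^3 - 13*t + 12) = (t - 3)*(t - 1)*(t + 2)*(t^2 + t - 12) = (t - 3)*(t - 1)*(t + 2)*(t + 4)*(t - 3)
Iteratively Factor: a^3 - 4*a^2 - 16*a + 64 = (a - 4)*(a^2 - 16) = (a - 4)*(a + 4)*(a - 4)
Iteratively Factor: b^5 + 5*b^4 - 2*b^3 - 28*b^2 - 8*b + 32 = (b - 2)*(b^4 + 7*b^3 + 12*b^2 - 4*b - 16) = (b - 2)*(b + 2)*(b^3 + 5*b^2 + 2*b - 8) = (b - 2)*(b + 2)*(b + 4)*(b^2 + b - 2) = (b - 2)*(b + 2)^2*(b + 4)*(b - 1)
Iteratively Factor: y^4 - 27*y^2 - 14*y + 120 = (y + 3)*(y^3 - 3*y^2 - 18*y + 40) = (y - 5)*(y + 3)*(y^2 + 2*y - 8) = (y - 5)*(y - 2)*(y + 3)*(y + 4)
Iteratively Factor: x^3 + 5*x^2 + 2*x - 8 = (x + 2)*(x^2 + 3*x - 4) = (x - 1)*(x + 2)*(x + 4)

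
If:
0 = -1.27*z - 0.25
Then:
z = -0.20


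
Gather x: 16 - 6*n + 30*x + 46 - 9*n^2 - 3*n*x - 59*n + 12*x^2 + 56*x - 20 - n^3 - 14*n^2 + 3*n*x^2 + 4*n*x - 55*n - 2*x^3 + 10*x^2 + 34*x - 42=-n^3 - 23*n^2 - 120*n - 2*x^3 + x^2*(3*n + 22) + x*(n + 120)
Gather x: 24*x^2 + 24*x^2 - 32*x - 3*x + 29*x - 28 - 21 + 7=48*x^2 - 6*x - 42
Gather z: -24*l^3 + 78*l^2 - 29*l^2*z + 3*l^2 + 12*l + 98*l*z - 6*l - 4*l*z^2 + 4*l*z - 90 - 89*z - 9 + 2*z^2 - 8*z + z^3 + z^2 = -24*l^3 + 81*l^2 + 6*l + z^3 + z^2*(3 - 4*l) + z*(-29*l^2 + 102*l - 97) - 99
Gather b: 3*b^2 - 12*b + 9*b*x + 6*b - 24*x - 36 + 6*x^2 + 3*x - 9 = 3*b^2 + b*(9*x - 6) + 6*x^2 - 21*x - 45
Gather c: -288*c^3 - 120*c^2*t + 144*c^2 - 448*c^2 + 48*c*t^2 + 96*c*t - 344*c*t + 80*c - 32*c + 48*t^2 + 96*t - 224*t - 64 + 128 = -288*c^3 + c^2*(-120*t - 304) + c*(48*t^2 - 248*t + 48) + 48*t^2 - 128*t + 64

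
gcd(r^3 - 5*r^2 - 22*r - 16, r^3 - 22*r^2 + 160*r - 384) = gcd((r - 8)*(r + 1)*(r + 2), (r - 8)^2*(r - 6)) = r - 8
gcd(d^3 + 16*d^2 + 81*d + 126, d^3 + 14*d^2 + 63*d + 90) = d^2 + 9*d + 18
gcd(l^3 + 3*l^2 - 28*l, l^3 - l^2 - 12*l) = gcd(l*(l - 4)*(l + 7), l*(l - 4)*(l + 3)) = l^2 - 4*l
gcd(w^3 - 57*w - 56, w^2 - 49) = w + 7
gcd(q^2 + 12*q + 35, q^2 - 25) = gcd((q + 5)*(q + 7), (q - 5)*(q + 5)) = q + 5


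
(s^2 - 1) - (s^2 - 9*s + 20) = 9*s - 21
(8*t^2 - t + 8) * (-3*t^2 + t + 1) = -24*t^4 + 11*t^3 - 17*t^2 + 7*t + 8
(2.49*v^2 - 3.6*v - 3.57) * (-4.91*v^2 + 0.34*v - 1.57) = -12.2259*v^4 + 18.5226*v^3 + 12.3954*v^2 + 4.4382*v + 5.6049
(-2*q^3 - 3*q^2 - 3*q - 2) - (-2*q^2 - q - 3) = -2*q^3 - q^2 - 2*q + 1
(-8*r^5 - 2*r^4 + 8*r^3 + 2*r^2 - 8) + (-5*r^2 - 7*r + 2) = -8*r^5 - 2*r^4 + 8*r^3 - 3*r^2 - 7*r - 6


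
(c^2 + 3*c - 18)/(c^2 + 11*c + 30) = (c - 3)/(c + 5)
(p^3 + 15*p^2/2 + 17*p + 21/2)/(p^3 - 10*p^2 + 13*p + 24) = (2*p^2 + 13*p + 21)/(2*(p^2 - 11*p + 24))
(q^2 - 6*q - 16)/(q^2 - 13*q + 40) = (q + 2)/(q - 5)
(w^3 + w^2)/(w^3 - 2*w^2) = (w + 1)/(w - 2)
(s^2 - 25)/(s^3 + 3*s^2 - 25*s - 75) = 1/(s + 3)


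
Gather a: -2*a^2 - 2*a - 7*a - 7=-2*a^2 - 9*a - 7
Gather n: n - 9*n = -8*n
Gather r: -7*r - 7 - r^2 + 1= -r^2 - 7*r - 6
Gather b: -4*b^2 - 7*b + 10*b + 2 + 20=-4*b^2 + 3*b + 22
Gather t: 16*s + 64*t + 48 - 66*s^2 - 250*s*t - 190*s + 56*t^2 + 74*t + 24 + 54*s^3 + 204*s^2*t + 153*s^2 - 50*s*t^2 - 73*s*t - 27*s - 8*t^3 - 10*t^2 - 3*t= 54*s^3 + 87*s^2 - 201*s - 8*t^3 + t^2*(46 - 50*s) + t*(204*s^2 - 323*s + 135) + 72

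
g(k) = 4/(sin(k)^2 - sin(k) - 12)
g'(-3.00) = -0.04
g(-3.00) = -0.34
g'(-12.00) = 0.00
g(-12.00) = -0.33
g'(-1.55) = 0.00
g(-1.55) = -0.40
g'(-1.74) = -0.02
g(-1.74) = -0.40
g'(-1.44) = 0.02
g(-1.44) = -0.40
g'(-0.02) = 0.03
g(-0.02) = -0.33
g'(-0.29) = 0.04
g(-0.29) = -0.34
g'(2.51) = 0.00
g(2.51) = -0.33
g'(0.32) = 0.01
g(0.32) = -0.33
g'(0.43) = 0.00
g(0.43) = -0.33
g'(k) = 4*(-2*sin(k)*cos(k) + cos(k))/(sin(k)^2 - sin(k) - 12)^2 = 4*(1 - 2*sin(k))*cos(k)/(sin(k) + cos(k)^2 + 11)^2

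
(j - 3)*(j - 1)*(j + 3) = j^3 - j^2 - 9*j + 9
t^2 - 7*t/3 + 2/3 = (t - 2)*(t - 1/3)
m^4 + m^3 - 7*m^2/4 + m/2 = m*(m - 1/2)^2*(m + 2)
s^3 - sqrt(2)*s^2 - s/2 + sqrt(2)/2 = (s - sqrt(2))*(s - sqrt(2)/2)*(s + sqrt(2)/2)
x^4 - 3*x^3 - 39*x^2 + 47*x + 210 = (x - 7)*(x - 3)*(x + 2)*(x + 5)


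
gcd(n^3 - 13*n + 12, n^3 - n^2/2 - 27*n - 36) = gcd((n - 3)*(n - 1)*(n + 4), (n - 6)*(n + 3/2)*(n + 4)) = n + 4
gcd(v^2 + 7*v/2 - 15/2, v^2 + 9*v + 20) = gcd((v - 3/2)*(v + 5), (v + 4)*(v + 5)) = v + 5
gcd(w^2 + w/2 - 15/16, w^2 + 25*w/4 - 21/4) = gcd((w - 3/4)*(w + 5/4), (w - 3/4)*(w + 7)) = w - 3/4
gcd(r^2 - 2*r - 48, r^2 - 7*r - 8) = r - 8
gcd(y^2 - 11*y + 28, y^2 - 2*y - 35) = y - 7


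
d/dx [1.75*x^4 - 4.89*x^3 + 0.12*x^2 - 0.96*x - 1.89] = 7.0*x^3 - 14.67*x^2 + 0.24*x - 0.96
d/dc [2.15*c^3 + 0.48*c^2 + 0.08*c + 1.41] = 6.45*c^2 + 0.96*c + 0.08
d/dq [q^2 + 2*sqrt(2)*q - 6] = 2*q + 2*sqrt(2)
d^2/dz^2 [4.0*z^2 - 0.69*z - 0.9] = 8.00000000000000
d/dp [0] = 0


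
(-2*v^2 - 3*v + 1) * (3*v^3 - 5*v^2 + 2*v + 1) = -6*v^5 + v^4 + 14*v^3 - 13*v^2 - v + 1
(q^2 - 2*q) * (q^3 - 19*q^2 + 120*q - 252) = q^5 - 21*q^4 + 158*q^3 - 492*q^2 + 504*q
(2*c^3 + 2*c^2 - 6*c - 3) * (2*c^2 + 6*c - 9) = 4*c^5 + 16*c^4 - 18*c^3 - 60*c^2 + 36*c + 27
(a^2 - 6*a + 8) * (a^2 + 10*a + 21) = a^4 + 4*a^3 - 31*a^2 - 46*a + 168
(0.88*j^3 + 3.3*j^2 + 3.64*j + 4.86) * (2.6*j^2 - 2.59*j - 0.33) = 2.288*j^5 + 6.3008*j^4 + 0.626600000000002*j^3 + 2.1194*j^2 - 13.7886*j - 1.6038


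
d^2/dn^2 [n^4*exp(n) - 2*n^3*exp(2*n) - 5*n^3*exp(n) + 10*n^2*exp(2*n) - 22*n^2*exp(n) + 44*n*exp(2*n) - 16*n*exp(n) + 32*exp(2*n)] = (n^4 - 8*n^3*exp(n) + 3*n^3 + 16*n^2*exp(n) - 40*n^2 + 244*n*exp(n) - 134*n + 324*exp(n) - 76)*exp(n)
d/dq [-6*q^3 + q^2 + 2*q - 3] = -18*q^2 + 2*q + 2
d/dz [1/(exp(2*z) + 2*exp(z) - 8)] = -2*(exp(z) + 1)*exp(z)/(exp(2*z) + 2*exp(z) - 8)^2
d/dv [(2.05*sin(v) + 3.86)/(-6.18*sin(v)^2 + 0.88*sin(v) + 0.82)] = (12.669*sin(v)^2 + 47.7096*sin(v) - 1.7158)*cos(v)/(38.1924*sin(v)^4 - 10.8768*sin(v)^3 - 9.3608*sin(v)^2 + 1.4432*sin(v) + 0.6724)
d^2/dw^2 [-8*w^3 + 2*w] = -48*w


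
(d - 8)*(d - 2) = d^2 - 10*d + 16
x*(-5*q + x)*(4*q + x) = -20*q^2*x - q*x^2 + x^3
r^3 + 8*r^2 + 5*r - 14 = (r - 1)*(r + 2)*(r + 7)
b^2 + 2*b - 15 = (b - 3)*(b + 5)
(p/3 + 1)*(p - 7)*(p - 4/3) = p^3/3 - 16*p^2/9 - 47*p/9 + 28/3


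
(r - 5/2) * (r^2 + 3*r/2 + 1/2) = r^3 - r^2 - 13*r/4 - 5/4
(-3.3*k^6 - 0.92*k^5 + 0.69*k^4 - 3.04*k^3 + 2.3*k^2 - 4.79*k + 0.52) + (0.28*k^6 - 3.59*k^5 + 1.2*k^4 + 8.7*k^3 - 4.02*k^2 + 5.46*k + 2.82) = -3.02*k^6 - 4.51*k^5 + 1.89*k^4 + 5.66*k^3 - 1.72*k^2 + 0.67*k + 3.34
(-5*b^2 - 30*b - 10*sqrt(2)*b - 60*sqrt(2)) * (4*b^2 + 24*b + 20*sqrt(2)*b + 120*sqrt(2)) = -20*b^4 - 240*b^3 - 140*sqrt(2)*b^3 - 1680*sqrt(2)*b^2 - 1120*b^2 - 5040*sqrt(2)*b - 4800*b - 14400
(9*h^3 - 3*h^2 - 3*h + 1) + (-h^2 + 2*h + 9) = 9*h^3 - 4*h^2 - h + 10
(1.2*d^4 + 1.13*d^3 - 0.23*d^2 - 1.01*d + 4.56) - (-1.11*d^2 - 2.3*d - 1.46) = 1.2*d^4 + 1.13*d^3 + 0.88*d^2 + 1.29*d + 6.02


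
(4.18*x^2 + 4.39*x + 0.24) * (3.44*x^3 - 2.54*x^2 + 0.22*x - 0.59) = 14.3792*x^5 + 4.4844*x^4 - 9.4054*x^3 - 2.11*x^2 - 2.5373*x - 0.1416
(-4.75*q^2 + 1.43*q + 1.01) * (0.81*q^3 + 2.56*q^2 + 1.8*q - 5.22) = -3.8475*q^5 - 11.0017*q^4 - 4.0711*q^3 + 29.9546*q^2 - 5.6466*q - 5.2722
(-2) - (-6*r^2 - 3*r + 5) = 6*r^2 + 3*r - 7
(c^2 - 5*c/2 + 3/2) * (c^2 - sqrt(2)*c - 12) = c^4 - 5*c^3/2 - sqrt(2)*c^3 - 21*c^2/2 + 5*sqrt(2)*c^2/2 - 3*sqrt(2)*c/2 + 30*c - 18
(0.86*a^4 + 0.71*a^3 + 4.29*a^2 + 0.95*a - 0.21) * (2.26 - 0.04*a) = -0.0344*a^5 + 1.9152*a^4 + 1.433*a^3 + 9.6574*a^2 + 2.1554*a - 0.4746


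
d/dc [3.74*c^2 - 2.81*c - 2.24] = 7.48*c - 2.81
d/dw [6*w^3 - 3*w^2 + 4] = 6*w*(3*w - 1)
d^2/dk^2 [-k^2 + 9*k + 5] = -2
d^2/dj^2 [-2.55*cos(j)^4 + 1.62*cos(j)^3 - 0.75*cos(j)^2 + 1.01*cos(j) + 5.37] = 40.8*cos(j)^4 - 14.58*cos(j)^3 - 27.6*cos(j)^2 + 8.71*cos(j) - 1.50000000000001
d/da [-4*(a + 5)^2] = -8*a - 40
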